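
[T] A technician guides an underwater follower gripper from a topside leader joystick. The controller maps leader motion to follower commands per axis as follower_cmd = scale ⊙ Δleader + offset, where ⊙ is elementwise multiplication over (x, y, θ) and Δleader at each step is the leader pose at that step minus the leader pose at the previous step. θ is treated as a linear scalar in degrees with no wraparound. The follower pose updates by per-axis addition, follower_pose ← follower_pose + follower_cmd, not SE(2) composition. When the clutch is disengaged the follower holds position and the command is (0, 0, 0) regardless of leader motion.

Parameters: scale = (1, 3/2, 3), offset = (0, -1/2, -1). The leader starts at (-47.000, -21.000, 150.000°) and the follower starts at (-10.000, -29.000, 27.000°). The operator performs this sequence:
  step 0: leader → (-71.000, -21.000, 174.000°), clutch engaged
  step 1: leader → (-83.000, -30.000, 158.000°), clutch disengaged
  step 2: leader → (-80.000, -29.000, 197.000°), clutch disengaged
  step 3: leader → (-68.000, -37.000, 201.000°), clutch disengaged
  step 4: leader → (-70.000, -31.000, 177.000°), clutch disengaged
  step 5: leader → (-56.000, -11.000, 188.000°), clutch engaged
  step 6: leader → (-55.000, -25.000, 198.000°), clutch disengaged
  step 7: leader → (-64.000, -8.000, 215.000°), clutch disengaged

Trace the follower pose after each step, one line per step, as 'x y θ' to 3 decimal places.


step 0: Δleader=(-24.000, 0.000, 24.000°), engaged; cmd=(-24.000, -0.500, 71.000°) → follower=(-34.000, -29.500, 98.000°)
step 1: Δleader=(-12.000, -9.000, -16.000°), disengaged; cmd=(0,0,0) → follower holds at (-34.000, -29.500, 98.000°)
step 2: Δleader=(3.000, 1.000, 39.000°), disengaged; cmd=(0,0,0) → follower holds at (-34.000, -29.500, 98.000°)
step 3: Δleader=(12.000, -8.000, 4.000°), disengaged; cmd=(0,0,0) → follower holds at (-34.000, -29.500, 98.000°)
step 4: Δleader=(-2.000, 6.000, -24.000°), disengaged; cmd=(0,0,0) → follower holds at (-34.000, -29.500, 98.000°)
step 5: Δleader=(14.000, 20.000, 11.000°), engaged; cmd=(14.000, 29.500, 32.000°) → follower=(-20.000, 0.000, 130.000°)
step 6: Δleader=(1.000, -14.000, 10.000°), disengaged; cmd=(0,0,0) → follower holds at (-20.000, 0.000, 130.000°)
step 7: Δleader=(-9.000, 17.000, 17.000°), disengaged; cmd=(0,0,0) → follower holds at (-20.000, 0.000, 130.000°)

-34.000 -29.500 98.000
-34.000 -29.500 98.000
-34.000 -29.500 98.000
-34.000 -29.500 98.000
-34.000 -29.500 98.000
-20.000 0.000 130.000
-20.000 0.000 130.000
-20.000 0.000 130.000


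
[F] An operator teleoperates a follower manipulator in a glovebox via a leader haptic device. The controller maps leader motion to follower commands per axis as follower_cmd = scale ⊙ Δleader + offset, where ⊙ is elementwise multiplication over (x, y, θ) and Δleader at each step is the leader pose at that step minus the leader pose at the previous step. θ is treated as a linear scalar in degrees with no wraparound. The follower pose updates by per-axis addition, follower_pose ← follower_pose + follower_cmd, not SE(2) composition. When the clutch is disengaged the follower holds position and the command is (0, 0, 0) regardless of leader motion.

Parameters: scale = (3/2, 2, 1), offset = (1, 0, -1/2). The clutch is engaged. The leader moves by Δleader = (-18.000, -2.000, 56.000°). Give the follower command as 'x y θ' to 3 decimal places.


axis x: 3/2·-18.000 + 1 = -26.000
axis y: 2·-2.000 + 0 = -4.000
axis θ: 1·56.000 + -1/2 = 55.500

-26.000 -4.000 55.500


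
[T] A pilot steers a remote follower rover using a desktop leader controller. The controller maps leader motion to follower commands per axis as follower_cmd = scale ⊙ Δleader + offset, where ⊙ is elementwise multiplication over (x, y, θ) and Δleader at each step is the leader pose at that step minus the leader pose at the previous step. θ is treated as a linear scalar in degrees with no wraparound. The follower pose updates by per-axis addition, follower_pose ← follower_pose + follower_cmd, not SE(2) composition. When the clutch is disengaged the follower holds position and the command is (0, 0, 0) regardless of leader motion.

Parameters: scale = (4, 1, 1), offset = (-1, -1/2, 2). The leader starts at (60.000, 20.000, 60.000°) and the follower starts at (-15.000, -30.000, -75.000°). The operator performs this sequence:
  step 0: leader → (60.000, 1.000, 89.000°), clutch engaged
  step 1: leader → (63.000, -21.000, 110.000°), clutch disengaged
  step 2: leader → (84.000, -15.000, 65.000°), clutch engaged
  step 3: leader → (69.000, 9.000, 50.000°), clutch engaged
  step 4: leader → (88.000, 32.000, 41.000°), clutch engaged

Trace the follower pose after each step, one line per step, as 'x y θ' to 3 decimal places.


step 0: Δleader=(0.000, -19.000, 29.000°), engaged; cmd=(-1.000, -19.500, 31.000°) → follower=(-16.000, -49.500, -44.000°)
step 1: Δleader=(3.000, -22.000, 21.000°), disengaged; cmd=(0,0,0) → follower holds at (-16.000, -49.500, -44.000°)
step 2: Δleader=(21.000, 6.000, -45.000°), engaged; cmd=(83.000, 5.500, -43.000°) → follower=(67.000, -44.000, -87.000°)
step 3: Δleader=(-15.000, 24.000, -15.000°), engaged; cmd=(-61.000, 23.500, -13.000°) → follower=(6.000, -20.500, -100.000°)
step 4: Δleader=(19.000, 23.000, -9.000°), engaged; cmd=(75.000, 22.500, -7.000°) → follower=(81.000, 2.000, -107.000°)

-16.000 -49.500 -44.000
-16.000 -49.500 -44.000
67.000 -44.000 -87.000
6.000 -20.500 -100.000
81.000 2.000 -107.000


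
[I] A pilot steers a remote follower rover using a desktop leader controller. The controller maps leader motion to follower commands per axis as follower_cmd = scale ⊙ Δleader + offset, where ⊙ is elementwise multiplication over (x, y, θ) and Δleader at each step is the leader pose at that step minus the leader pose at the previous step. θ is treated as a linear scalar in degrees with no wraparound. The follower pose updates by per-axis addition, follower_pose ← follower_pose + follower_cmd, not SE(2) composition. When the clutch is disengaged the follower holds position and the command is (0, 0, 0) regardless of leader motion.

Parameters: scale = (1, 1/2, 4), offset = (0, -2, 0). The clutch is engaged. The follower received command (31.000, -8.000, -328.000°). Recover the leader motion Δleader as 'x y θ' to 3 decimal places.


31.000 -12.000 -82.000

axis x: (31.000 − 0) / (1) = 31.000
axis y: (-8.000 − -2) / (1/2) = -12.000
axis θ: (-328.000 − 0) / (4) = -82.000


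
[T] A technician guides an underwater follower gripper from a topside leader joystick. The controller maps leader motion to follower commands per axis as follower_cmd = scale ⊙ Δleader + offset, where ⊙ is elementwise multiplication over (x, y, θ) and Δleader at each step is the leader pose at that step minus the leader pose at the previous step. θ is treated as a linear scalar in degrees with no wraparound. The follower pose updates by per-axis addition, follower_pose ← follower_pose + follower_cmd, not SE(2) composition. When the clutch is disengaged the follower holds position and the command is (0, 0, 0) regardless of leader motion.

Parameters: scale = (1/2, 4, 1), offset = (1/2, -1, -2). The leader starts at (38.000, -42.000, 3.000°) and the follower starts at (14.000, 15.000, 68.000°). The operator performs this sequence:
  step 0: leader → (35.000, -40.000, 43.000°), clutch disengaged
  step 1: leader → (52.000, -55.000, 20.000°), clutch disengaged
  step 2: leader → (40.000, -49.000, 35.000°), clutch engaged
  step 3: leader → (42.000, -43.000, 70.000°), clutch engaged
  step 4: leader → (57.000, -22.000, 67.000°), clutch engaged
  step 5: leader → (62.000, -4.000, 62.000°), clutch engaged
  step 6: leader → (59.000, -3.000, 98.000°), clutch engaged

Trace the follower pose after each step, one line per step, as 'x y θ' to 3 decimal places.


step 0: Δleader=(-3.000, 2.000, 40.000°), disengaged; cmd=(0,0,0) → follower holds at (14.000, 15.000, 68.000°)
step 1: Δleader=(17.000, -15.000, -23.000°), disengaged; cmd=(0,0,0) → follower holds at (14.000, 15.000, 68.000°)
step 2: Δleader=(-12.000, 6.000, 15.000°), engaged; cmd=(-5.500, 23.000, 13.000°) → follower=(8.500, 38.000, 81.000°)
step 3: Δleader=(2.000, 6.000, 35.000°), engaged; cmd=(1.500, 23.000, 33.000°) → follower=(10.000, 61.000, 114.000°)
step 4: Δleader=(15.000, 21.000, -3.000°), engaged; cmd=(8.000, 83.000, -5.000°) → follower=(18.000, 144.000, 109.000°)
step 5: Δleader=(5.000, 18.000, -5.000°), engaged; cmd=(3.000, 71.000, -7.000°) → follower=(21.000, 215.000, 102.000°)
step 6: Δleader=(-3.000, 1.000, 36.000°), engaged; cmd=(-1.000, 3.000, 34.000°) → follower=(20.000, 218.000, 136.000°)

14.000 15.000 68.000
14.000 15.000 68.000
8.500 38.000 81.000
10.000 61.000 114.000
18.000 144.000 109.000
21.000 215.000 102.000
20.000 218.000 136.000


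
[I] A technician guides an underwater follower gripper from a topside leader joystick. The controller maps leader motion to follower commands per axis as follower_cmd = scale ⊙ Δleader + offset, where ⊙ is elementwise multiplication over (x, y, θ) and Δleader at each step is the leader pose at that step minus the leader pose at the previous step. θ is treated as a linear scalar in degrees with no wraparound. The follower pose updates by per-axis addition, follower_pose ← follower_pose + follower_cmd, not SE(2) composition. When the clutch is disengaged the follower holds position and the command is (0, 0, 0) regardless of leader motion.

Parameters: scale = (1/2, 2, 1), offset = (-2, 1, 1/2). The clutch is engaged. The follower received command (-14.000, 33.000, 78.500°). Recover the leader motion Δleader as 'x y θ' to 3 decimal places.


axis x: (-14.000 − -2) / (1/2) = -24.000
axis y: (33.000 − 1) / (2) = 16.000
axis θ: (78.500 − 1/2) / (1) = 78.000

-24.000 16.000 78.000


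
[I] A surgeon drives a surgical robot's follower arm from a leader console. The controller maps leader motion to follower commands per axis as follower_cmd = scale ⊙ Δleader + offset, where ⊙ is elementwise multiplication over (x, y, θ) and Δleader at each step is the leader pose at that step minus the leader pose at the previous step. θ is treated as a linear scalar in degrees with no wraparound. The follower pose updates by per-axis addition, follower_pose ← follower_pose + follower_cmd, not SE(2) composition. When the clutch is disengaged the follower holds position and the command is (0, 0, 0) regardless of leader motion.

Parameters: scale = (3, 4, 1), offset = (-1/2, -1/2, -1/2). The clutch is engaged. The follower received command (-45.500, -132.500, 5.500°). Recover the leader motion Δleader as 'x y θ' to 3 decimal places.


axis x: (-45.500 − -1/2) / (3) = -15.000
axis y: (-132.500 − -1/2) / (4) = -33.000
axis θ: (5.500 − -1/2) / (1) = 6.000

-15.000 -33.000 6.000


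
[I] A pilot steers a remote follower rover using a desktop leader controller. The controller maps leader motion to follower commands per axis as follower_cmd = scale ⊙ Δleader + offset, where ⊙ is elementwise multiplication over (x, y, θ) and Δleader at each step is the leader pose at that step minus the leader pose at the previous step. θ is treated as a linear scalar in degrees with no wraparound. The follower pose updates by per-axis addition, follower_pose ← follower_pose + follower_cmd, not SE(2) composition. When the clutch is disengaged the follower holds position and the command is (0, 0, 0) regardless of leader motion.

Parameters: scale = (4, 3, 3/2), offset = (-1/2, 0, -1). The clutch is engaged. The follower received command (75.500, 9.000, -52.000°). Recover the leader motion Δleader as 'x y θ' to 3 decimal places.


19.000 3.000 -34.000

axis x: (75.500 − -1/2) / (4) = 19.000
axis y: (9.000 − 0) / (3) = 3.000
axis θ: (-52.000 − -1) / (3/2) = -34.000


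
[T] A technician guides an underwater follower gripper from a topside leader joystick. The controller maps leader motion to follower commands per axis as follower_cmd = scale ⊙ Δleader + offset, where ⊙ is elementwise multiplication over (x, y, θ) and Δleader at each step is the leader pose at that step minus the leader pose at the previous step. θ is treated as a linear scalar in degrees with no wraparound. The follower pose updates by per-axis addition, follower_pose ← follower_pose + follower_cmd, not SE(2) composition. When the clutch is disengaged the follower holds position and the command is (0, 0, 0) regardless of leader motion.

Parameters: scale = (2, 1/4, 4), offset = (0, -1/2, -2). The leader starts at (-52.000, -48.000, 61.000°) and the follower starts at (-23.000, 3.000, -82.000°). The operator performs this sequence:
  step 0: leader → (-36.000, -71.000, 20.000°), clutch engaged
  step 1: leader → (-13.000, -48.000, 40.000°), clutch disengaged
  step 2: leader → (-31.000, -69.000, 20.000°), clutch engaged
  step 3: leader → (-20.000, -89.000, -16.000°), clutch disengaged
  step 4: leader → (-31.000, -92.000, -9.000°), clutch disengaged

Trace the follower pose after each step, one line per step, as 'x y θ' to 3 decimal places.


step 0: Δleader=(16.000, -23.000, -41.000°), engaged; cmd=(32.000, -6.250, -166.000°) → follower=(9.000, -3.250, -248.000°)
step 1: Δleader=(23.000, 23.000, 20.000°), disengaged; cmd=(0,0,0) → follower holds at (9.000, -3.250, -248.000°)
step 2: Δleader=(-18.000, -21.000, -20.000°), engaged; cmd=(-36.000, -5.750, -82.000°) → follower=(-27.000, -9.000, -330.000°)
step 3: Δleader=(11.000, -20.000, -36.000°), disengaged; cmd=(0,0,0) → follower holds at (-27.000, -9.000, -330.000°)
step 4: Δleader=(-11.000, -3.000, 7.000°), disengaged; cmd=(0,0,0) → follower holds at (-27.000, -9.000, -330.000°)

9.000 -3.250 -248.000
9.000 -3.250 -248.000
-27.000 -9.000 -330.000
-27.000 -9.000 -330.000
-27.000 -9.000 -330.000


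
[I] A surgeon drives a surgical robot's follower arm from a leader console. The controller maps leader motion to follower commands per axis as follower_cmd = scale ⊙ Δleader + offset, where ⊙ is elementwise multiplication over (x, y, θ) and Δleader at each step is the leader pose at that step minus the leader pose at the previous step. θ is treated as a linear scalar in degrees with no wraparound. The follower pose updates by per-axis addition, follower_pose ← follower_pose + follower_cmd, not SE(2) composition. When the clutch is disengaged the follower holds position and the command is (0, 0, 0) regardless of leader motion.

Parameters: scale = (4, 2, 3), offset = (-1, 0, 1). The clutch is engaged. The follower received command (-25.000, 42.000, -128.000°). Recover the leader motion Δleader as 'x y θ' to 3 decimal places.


axis x: (-25.000 − -1) / (4) = -6.000
axis y: (42.000 − 0) / (2) = 21.000
axis θ: (-128.000 − 1) / (3) = -43.000

-6.000 21.000 -43.000


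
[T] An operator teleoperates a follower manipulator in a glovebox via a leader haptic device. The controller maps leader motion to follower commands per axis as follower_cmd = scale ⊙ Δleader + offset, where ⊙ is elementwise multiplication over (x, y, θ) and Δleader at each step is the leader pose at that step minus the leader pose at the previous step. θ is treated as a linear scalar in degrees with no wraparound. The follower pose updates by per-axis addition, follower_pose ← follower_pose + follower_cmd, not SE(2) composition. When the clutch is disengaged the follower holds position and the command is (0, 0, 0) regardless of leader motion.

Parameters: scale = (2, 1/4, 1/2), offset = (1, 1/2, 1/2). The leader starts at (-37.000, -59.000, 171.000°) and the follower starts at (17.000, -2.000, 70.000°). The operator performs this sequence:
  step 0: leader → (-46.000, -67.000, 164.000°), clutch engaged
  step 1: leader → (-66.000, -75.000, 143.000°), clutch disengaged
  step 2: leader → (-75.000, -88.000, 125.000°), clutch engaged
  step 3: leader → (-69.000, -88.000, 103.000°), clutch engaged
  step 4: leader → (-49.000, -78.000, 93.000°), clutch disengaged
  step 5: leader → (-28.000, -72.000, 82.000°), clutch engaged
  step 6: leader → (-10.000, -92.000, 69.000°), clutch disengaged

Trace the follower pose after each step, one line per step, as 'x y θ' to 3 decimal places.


0.000 -3.500 67.000
0.000 -3.500 67.000
-17.000 -6.250 58.500
-4.000 -5.750 48.000
-4.000 -5.750 48.000
39.000 -3.750 43.000
39.000 -3.750 43.000

step 0: Δleader=(-9.000, -8.000, -7.000°), engaged; cmd=(-17.000, -1.500, -3.000°) → follower=(0.000, -3.500, 67.000°)
step 1: Δleader=(-20.000, -8.000, -21.000°), disengaged; cmd=(0,0,0) → follower holds at (0.000, -3.500, 67.000°)
step 2: Δleader=(-9.000, -13.000, -18.000°), engaged; cmd=(-17.000, -2.750, -8.500°) → follower=(-17.000, -6.250, 58.500°)
step 3: Δleader=(6.000, 0.000, -22.000°), engaged; cmd=(13.000, 0.500, -10.500°) → follower=(-4.000, -5.750, 48.000°)
step 4: Δleader=(20.000, 10.000, -10.000°), disengaged; cmd=(0,0,0) → follower holds at (-4.000, -5.750, 48.000°)
step 5: Δleader=(21.000, 6.000, -11.000°), engaged; cmd=(43.000, 2.000, -5.000°) → follower=(39.000, -3.750, 43.000°)
step 6: Δleader=(18.000, -20.000, -13.000°), disengaged; cmd=(0,0,0) → follower holds at (39.000, -3.750, 43.000°)


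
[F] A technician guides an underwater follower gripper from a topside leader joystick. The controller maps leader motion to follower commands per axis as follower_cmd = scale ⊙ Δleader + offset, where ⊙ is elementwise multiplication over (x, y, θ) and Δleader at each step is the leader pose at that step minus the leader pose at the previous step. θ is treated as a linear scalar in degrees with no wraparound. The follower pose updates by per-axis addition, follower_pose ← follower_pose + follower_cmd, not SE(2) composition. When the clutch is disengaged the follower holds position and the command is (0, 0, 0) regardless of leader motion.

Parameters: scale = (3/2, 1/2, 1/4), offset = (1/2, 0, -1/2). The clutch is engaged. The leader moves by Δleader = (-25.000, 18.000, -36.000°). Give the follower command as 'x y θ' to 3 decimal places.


axis x: 3/2·-25.000 + 1/2 = -37.000
axis y: 1/2·18.000 + 0 = 9.000
axis θ: 1/4·-36.000 + -1/2 = -9.500

-37.000 9.000 -9.500


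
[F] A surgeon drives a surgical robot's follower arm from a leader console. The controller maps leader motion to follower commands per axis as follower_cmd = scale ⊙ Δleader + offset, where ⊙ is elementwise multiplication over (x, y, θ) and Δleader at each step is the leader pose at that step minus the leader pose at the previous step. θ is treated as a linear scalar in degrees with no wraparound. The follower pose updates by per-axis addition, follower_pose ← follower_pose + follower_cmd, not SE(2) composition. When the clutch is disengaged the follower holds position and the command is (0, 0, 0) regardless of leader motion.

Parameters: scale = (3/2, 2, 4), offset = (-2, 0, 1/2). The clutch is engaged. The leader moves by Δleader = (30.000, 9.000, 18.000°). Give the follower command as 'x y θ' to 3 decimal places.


43.000 18.000 72.500

axis x: 3/2·30.000 + -2 = 43.000
axis y: 2·9.000 + 0 = 18.000
axis θ: 4·18.000 + 1/2 = 72.500


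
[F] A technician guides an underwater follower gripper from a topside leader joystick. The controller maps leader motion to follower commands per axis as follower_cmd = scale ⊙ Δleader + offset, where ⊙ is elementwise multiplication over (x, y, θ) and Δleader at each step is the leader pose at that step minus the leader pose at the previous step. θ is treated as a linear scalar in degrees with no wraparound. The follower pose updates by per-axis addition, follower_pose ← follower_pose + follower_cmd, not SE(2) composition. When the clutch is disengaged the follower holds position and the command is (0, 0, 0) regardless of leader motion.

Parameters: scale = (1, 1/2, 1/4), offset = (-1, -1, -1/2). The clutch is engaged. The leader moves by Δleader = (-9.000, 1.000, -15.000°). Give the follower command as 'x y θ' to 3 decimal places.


-10.000 -0.500 -4.250

axis x: 1·-9.000 + -1 = -10.000
axis y: 1/2·1.000 + -1 = -0.500
axis θ: 1/4·-15.000 + -1/2 = -4.250


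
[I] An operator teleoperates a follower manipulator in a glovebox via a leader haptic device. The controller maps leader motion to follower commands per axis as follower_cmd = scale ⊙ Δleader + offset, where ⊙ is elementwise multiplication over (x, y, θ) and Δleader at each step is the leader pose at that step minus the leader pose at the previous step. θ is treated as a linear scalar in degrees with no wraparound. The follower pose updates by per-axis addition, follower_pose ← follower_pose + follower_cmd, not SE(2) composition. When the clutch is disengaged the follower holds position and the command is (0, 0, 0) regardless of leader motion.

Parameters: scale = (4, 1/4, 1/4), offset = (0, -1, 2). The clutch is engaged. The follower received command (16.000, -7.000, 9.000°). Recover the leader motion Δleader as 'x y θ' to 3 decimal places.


axis x: (16.000 − 0) / (4) = 4.000
axis y: (-7.000 − -1) / (1/4) = -24.000
axis θ: (9.000 − 2) / (1/4) = 28.000

4.000 -24.000 28.000


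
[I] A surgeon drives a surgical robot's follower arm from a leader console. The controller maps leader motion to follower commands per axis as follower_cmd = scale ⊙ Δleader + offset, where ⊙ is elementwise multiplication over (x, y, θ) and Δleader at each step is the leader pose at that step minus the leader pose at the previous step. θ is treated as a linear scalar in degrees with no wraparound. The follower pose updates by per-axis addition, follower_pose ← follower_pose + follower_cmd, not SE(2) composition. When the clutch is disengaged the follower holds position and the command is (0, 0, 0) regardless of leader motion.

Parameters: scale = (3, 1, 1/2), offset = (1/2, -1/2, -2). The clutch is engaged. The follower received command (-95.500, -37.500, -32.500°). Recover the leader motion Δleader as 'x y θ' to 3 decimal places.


axis x: (-95.500 − 1/2) / (3) = -32.000
axis y: (-37.500 − -1/2) / (1) = -37.000
axis θ: (-32.500 − -2) / (1/2) = -61.000

-32.000 -37.000 -61.000


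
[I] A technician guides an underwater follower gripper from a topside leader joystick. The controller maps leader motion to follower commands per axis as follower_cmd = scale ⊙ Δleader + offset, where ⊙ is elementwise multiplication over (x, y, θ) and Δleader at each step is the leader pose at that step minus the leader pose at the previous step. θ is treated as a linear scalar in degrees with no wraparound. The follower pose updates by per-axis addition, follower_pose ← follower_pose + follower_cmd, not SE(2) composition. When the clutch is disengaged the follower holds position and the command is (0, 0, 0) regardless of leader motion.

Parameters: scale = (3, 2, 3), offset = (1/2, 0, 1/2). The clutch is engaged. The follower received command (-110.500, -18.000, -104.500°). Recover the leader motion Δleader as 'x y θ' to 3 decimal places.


axis x: (-110.500 − 1/2) / (3) = -37.000
axis y: (-18.000 − 0) / (2) = -9.000
axis θ: (-104.500 − 1/2) / (3) = -35.000

-37.000 -9.000 -35.000


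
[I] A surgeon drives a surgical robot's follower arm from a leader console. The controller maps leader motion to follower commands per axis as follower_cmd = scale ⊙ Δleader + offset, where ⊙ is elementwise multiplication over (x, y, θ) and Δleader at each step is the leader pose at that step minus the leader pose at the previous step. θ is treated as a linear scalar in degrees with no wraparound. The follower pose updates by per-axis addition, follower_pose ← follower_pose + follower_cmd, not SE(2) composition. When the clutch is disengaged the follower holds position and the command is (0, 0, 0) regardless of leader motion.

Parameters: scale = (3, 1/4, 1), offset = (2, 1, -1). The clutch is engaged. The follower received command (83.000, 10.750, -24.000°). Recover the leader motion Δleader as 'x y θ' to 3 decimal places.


27.000 39.000 -23.000

axis x: (83.000 − 2) / (3) = 27.000
axis y: (10.750 − 1) / (1/4) = 39.000
axis θ: (-24.000 − -1) / (1) = -23.000


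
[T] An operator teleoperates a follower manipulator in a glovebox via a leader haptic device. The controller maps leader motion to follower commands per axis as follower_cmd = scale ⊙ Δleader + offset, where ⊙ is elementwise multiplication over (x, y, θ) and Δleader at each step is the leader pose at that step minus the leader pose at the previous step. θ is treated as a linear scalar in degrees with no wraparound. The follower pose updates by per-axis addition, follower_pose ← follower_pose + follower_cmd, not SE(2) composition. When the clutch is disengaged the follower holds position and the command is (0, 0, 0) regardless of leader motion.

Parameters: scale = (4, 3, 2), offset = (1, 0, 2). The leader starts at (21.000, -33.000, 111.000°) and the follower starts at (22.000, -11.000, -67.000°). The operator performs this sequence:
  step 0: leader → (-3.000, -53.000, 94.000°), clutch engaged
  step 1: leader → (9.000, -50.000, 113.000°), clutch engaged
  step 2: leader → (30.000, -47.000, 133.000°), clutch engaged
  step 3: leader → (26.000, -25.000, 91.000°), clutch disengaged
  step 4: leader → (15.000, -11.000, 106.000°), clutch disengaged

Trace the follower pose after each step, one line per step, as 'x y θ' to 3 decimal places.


-73.000 -71.000 -99.000
-24.000 -62.000 -59.000
61.000 -53.000 -17.000
61.000 -53.000 -17.000
61.000 -53.000 -17.000

step 0: Δleader=(-24.000, -20.000, -17.000°), engaged; cmd=(-95.000, -60.000, -32.000°) → follower=(-73.000, -71.000, -99.000°)
step 1: Δleader=(12.000, 3.000, 19.000°), engaged; cmd=(49.000, 9.000, 40.000°) → follower=(-24.000, -62.000, -59.000°)
step 2: Δleader=(21.000, 3.000, 20.000°), engaged; cmd=(85.000, 9.000, 42.000°) → follower=(61.000, -53.000, -17.000°)
step 3: Δleader=(-4.000, 22.000, -42.000°), disengaged; cmd=(0,0,0) → follower holds at (61.000, -53.000, -17.000°)
step 4: Δleader=(-11.000, 14.000, 15.000°), disengaged; cmd=(0,0,0) → follower holds at (61.000, -53.000, -17.000°)


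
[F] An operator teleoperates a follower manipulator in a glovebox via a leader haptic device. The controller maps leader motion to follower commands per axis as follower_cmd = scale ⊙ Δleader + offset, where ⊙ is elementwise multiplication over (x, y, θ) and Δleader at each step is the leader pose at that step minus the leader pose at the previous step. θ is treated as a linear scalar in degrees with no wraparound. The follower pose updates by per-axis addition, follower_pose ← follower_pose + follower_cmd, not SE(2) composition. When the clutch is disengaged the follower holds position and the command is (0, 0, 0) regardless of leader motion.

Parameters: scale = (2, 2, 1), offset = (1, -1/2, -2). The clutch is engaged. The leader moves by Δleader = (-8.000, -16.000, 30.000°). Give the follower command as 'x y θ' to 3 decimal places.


-15.000 -32.500 28.000

axis x: 2·-8.000 + 1 = -15.000
axis y: 2·-16.000 + -1/2 = -32.500
axis θ: 1·30.000 + -2 = 28.000


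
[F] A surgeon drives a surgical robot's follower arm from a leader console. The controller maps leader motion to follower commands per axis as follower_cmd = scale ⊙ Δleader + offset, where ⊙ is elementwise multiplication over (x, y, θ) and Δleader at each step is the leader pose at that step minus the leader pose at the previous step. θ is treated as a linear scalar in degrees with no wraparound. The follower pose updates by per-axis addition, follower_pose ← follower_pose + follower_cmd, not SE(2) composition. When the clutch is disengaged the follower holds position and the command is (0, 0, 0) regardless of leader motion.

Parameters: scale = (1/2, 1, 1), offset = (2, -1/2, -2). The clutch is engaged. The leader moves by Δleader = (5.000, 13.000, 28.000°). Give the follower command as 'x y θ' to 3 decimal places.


4.500 12.500 26.000

axis x: 1/2·5.000 + 2 = 4.500
axis y: 1·13.000 + -1/2 = 12.500
axis θ: 1·28.000 + -2 = 26.000


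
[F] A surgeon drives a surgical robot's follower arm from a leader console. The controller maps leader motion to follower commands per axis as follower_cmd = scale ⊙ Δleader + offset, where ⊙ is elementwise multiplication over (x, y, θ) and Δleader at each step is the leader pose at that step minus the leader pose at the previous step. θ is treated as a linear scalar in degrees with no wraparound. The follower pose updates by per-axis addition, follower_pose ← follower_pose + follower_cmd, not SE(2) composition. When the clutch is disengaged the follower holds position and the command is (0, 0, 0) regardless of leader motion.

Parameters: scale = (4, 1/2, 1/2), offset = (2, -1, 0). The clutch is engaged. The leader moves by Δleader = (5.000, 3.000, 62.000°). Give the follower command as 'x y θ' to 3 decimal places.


axis x: 4·5.000 + 2 = 22.000
axis y: 1/2·3.000 + -1 = 0.500
axis θ: 1/2·62.000 + 0 = 31.000

22.000 0.500 31.000


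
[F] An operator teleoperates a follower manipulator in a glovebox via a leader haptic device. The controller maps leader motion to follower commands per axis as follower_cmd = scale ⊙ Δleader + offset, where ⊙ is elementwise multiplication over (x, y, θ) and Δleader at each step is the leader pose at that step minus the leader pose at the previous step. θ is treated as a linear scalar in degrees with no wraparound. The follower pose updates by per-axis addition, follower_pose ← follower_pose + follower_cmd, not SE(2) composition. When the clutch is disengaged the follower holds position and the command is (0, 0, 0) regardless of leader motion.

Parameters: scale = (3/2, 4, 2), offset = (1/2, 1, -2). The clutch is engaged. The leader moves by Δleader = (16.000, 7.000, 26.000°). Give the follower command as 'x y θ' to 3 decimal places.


24.500 29.000 50.000

axis x: 3/2·16.000 + 1/2 = 24.500
axis y: 4·7.000 + 1 = 29.000
axis θ: 2·26.000 + -2 = 50.000


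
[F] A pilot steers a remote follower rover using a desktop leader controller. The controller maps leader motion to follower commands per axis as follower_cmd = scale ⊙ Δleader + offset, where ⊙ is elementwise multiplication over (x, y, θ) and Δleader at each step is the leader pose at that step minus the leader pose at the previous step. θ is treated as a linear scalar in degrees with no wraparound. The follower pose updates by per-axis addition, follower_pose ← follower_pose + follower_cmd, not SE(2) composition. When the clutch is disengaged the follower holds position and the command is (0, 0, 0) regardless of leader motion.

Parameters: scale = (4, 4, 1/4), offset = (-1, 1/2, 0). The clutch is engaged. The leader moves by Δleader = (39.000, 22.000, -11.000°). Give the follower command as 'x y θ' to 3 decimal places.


155.000 88.500 -2.750

axis x: 4·39.000 + -1 = 155.000
axis y: 4·22.000 + 1/2 = 88.500
axis θ: 1/4·-11.000 + 0 = -2.750


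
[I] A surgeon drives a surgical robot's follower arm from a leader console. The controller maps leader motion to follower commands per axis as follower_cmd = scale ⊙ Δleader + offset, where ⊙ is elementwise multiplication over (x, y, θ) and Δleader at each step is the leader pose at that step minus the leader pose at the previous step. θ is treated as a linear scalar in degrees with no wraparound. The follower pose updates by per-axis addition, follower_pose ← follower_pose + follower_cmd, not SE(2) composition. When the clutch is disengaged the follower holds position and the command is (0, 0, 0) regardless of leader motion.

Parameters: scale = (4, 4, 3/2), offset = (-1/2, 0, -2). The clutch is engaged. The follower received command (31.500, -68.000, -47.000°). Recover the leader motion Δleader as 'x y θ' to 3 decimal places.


8.000 -17.000 -30.000

axis x: (31.500 − -1/2) / (4) = 8.000
axis y: (-68.000 − 0) / (4) = -17.000
axis θ: (-47.000 − -2) / (3/2) = -30.000


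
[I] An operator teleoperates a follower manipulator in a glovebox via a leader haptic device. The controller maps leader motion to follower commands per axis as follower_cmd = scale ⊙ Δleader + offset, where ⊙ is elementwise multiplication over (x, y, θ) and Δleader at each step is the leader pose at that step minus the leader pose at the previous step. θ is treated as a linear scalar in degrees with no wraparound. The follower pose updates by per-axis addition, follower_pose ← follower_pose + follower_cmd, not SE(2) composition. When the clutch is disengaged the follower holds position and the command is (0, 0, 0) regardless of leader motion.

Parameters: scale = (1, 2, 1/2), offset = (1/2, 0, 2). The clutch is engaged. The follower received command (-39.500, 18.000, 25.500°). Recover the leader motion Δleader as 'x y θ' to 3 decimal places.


-40.000 9.000 47.000

axis x: (-39.500 − 1/2) / (1) = -40.000
axis y: (18.000 − 0) / (2) = 9.000
axis θ: (25.500 − 2) / (1/2) = 47.000


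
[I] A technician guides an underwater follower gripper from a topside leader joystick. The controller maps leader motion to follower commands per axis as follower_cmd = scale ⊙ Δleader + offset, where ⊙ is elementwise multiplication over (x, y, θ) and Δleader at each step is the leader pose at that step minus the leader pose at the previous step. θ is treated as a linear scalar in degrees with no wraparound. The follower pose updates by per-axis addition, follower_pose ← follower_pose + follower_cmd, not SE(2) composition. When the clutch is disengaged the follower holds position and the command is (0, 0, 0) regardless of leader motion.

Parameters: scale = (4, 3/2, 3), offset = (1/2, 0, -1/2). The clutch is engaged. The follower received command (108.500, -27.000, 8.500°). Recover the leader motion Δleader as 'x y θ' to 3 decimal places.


axis x: (108.500 − 1/2) / (4) = 27.000
axis y: (-27.000 − 0) / (3/2) = -18.000
axis θ: (8.500 − -1/2) / (3) = 3.000

27.000 -18.000 3.000


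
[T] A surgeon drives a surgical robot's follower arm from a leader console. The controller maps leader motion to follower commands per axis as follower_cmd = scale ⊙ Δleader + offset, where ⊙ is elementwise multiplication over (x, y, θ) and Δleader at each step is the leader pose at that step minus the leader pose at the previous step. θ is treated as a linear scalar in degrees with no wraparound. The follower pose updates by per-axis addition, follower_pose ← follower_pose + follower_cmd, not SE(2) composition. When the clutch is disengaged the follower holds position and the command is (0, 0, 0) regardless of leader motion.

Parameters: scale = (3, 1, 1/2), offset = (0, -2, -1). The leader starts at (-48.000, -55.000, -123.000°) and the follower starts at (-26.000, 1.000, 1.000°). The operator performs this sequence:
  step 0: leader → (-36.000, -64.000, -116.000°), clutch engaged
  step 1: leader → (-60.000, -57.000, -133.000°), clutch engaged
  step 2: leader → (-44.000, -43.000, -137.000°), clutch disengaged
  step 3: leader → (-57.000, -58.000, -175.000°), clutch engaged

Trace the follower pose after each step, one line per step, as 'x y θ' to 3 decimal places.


step 0: Δleader=(12.000, -9.000, 7.000°), engaged; cmd=(36.000, -11.000, 2.500°) → follower=(10.000, -10.000, 3.500°)
step 1: Δleader=(-24.000, 7.000, -17.000°), engaged; cmd=(-72.000, 5.000, -9.500°) → follower=(-62.000, -5.000, -6.000°)
step 2: Δleader=(16.000, 14.000, -4.000°), disengaged; cmd=(0,0,0) → follower holds at (-62.000, -5.000, -6.000°)
step 3: Δleader=(-13.000, -15.000, -38.000°), engaged; cmd=(-39.000, -17.000, -20.000°) → follower=(-101.000, -22.000, -26.000°)

10.000 -10.000 3.500
-62.000 -5.000 -6.000
-62.000 -5.000 -6.000
-101.000 -22.000 -26.000


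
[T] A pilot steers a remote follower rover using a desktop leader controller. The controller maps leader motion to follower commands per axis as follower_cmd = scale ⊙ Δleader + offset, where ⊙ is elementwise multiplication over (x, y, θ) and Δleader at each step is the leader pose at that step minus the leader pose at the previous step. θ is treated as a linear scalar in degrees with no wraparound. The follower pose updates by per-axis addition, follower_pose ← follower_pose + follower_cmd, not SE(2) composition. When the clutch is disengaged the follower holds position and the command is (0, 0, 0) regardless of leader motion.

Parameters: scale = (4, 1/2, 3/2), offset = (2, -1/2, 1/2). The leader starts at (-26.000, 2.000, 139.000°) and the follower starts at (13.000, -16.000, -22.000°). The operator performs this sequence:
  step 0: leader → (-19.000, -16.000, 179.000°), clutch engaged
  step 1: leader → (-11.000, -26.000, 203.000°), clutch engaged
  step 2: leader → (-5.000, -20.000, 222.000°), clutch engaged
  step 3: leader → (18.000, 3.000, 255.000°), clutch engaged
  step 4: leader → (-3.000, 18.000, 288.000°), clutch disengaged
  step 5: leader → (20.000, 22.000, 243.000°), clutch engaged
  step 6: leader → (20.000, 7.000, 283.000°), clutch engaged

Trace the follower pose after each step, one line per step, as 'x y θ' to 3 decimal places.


step 0: Δleader=(7.000, -18.000, 40.000°), engaged; cmd=(30.000, -9.500, 60.500°) → follower=(43.000, -25.500, 38.500°)
step 1: Δleader=(8.000, -10.000, 24.000°), engaged; cmd=(34.000, -5.500, 36.500°) → follower=(77.000, -31.000, 75.000°)
step 2: Δleader=(6.000, 6.000, 19.000°), engaged; cmd=(26.000, 2.500, 29.000°) → follower=(103.000, -28.500, 104.000°)
step 3: Δleader=(23.000, 23.000, 33.000°), engaged; cmd=(94.000, 11.000, 50.000°) → follower=(197.000, -17.500, 154.000°)
step 4: Δleader=(-21.000, 15.000, 33.000°), disengaged; cmd=(0,0,0) → follower holds at (197.000, -17.500, 154.000°)
step 5: Δleader=(23.000, 4.000, -45.000°), engaged; cmd=(94.000, 1.500, -67.000°) → follower=(291.000, -16.000, 87.000°)
step 6: Δleader=(0.000, -15.000, 40.000°), engaged; cmd=(2.000, -8.000, 60.500°) → follower=(293.000, -24.000, 147.500°)

43.000 -25.500 38.500
77.000 -31.000 75.000
103.000 -28.500 104.000
197.000 -17.500 154.000
197.000 -17.500 154.000
291.000 -16.000 87.000
293.000 -24.000 147.500


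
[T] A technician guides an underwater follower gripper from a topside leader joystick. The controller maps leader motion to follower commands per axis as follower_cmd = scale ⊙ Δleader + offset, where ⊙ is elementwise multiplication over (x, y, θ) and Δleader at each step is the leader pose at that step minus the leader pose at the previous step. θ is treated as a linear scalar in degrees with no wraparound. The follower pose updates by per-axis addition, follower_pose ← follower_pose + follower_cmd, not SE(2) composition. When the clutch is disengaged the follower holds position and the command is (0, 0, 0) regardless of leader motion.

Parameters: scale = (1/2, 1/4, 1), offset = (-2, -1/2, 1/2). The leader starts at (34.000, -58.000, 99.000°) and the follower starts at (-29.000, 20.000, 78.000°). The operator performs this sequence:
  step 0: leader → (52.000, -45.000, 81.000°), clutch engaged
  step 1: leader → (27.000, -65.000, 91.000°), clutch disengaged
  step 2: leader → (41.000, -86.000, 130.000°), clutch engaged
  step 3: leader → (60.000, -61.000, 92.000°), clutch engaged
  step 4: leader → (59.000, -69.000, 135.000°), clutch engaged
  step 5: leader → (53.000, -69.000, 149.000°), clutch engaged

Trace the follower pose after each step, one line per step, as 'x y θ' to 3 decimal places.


-22.000 22.750 60.500
-22.000 22.750 60.500
-17.000 17.000 100.000
-9.500 22.750 62.500
-12.000 20.250 106.000
-17.000 19.750 120.500

step 0: Δleader=(18.000, 13.000, -18.000°), engaged; cmd=(7.000, 2.750, -17.500°) → follower=(-22.000, 22.750, 60.500°)
step 1: Δleader=(-25.000, -20.000, 10.000°), disengaged; cmd=(0,0,0) → follower holds at (-22.000, 22.750, 60.500°)
step 2: Δleader=(14.000, -21.000, 39.000°), engaged; cmd=(5.000, -5.750, 39.500°) → follower=(-17.000, 17.000, 100.000°)
step 3: Δleader=(19.000, 25.000, -38.000°), engaged; cmd=(7.500, 5.750, -37.500°) → follower=(-9.500, 22.750, 62.500°)
step 4: Δleader=(-1.000, -8.000, 43.000°), engaged; cmd=(-2.500, -2.500, 43.500°) → follower=(-12.000, 20.250, 106.000°)
step 5: Δleader=(-6.000, 0.000, 14.000°), engaged; cmd=(-5.000, -0.500, 14.500°) → follower=(-17.000, 19.750, 120.500°)
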